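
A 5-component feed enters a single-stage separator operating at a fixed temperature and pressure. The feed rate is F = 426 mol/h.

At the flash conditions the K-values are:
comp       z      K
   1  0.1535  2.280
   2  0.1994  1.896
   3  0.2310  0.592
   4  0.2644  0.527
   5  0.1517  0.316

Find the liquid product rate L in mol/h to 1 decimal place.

L = 385.6 mol/h

Iterate (Newton) starting at ψ = 0.5:
  ψ = 0.5000: g = -0.19671, g' = -0.4959 → ψ = 0.1034
  ψ = 0.1034: g = -0.00451, g' = -0.5197 → ψ = 0.0947
Converged at ψ = 0.0947.
Then V = ψ·F = 0.0947·426 = 40.4 mol/h and L = F − V = 385.6 mol/h.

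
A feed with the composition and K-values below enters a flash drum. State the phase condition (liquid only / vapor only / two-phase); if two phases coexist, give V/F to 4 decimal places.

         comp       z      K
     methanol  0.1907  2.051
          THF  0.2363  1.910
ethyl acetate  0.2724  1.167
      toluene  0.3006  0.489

two-phase, V/F = 0.8375

ΣzᵢKᵢ = 1.3073; Σzᵢ/Kᵢ = 1.0648.
Both exceed 1, so a two-phase solution exists.
Let ψ = V/F and solve Σ zᵢ(Kᵢ−1)/(1+ψ(Kᵢ−1)) = 0.
Iterate (Newton) starting at ψ = 0.5:
  ψ = 0.5000: g = 0.11484, g' = -0.3310 → ψ = 0.8469
  ψ = 0.8469: g = -0.00346, g' = -0.3712 → ψ = 0.8376
  ψ = 0.8376: g = -0.00001, g' = -0.3683 → ψ = 0.8375
Converged at ψ = 0.8375.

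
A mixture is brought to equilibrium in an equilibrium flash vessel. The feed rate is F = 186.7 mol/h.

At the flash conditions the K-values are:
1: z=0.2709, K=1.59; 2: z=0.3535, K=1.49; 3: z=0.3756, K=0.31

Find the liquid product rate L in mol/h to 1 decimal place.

L = 149.3 mol/h

Iterate (Newton) starting at V/F = 0.46:
  V/F = 0.4600: g = -0.11261, g' = -0.4986 → V/F = 0.2342
  V/F = 0.2342: g = -0.01330, g' = -0.3955 → V/F = 0.2006
  V/F = 0.2006: g = -0.00015, g' = -0.3866 → V/F = 0.2002
Converged at V/F = 0.2002.
Then V = V/F·F = 0.2002·186.7 = 37.4 mol/h and L = F − V = 149.3 mol/h.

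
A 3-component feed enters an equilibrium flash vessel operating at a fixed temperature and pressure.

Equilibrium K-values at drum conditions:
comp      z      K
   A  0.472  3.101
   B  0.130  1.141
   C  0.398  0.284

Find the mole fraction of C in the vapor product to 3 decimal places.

Newton–Raphson from V/F = 0.5:
  V/F = 0.500: g = 0.0569, g' = -0.993 → V/F = 0.557
Converged at V/F = 0.557.
Compositions from xᵢ = zᵢ/(1+V/F(Kᵢ−1)), yᵢ = Kᵢxᵢ:
  A: x = 0.218, y = 0.674
  B: x = 0.121, y = 0.138
  C: x = 0.662, y = 0.188

y_C = 0.188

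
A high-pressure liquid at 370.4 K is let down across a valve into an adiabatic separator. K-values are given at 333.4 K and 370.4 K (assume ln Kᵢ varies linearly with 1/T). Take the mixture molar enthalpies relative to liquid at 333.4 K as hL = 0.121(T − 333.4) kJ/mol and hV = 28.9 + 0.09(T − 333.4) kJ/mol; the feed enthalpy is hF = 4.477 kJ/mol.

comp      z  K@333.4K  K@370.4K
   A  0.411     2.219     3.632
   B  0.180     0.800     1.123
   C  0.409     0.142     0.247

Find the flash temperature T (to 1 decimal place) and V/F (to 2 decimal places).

T = 334.7 K, V/F = 0.15

Adiabatic flash: solve Rachford–Rice at each trial T, then check hF = ψ·hV(T) + (1−ψ)·hL(T).
  T = 333.4 K: K = (2.219, 0.800, 0.142), RR gives ψ = 0.131, H_out = 3.775 kJ/mol
  T = 370.4 K: K = (3.632, 1.123, 0.247), RR gives ψ = 0.495, H_out = 18.206 kJ/mol
  T = 351.9 K: K = (2.876, 0.956, 0.190), RR gives ψ = 0.345, H_out = 12.020 kJ/mol
  T = 342.6 K: K = (2.533, 0.876, 0.165), RR gives ψ = 0.251, H_out = 8.292 kJ/mol
  T = 338.0 K: K = (2.373, 0.838, 0.153), RR gives ψ = 0.195, H_out = 6.168 kJ/mol
  T = 335.7 K: K = (2.295, 0.819, 0.147), RR gives ψ = 0.164, H_out = 5.010 kJ/mol
Linear interpolation between T = 333.4 (H_out = 3.775) and T = 335.7 (H_out = 5.010) on hF = 4.477 gives T ≈ 334.7 K, at which ψ = 0.15.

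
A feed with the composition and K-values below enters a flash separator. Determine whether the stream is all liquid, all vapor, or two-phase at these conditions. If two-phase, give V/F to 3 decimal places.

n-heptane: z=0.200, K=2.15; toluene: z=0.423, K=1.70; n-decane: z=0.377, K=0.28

two-phase, V/F = 0.412

ΣzᵢKᵢ = 1.255; Σzᵢ/Kᵢ = 1.688.
Both exceed 1, so a two-phase solution exists.
Newton–Raphson from ψ = 0.5:
  ψ = 0.500: g = -0.0588, g' = -0.697 → ψ = 0.416
  ψ = 0.416: g = -0.0025, g' = -0.644 → ψ = 0.412
Converged at ψ = 0.412.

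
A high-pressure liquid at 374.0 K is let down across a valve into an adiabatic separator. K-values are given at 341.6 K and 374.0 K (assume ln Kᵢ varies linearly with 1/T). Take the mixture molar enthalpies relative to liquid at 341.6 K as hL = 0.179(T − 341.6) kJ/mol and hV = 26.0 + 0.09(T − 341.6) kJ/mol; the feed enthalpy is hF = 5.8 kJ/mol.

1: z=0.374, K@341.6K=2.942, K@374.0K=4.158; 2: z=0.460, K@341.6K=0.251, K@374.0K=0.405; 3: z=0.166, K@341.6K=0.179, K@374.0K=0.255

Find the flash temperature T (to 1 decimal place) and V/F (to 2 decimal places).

Adiabatic flash: solve Rachford–Rice at each trial T, then check hF = ψ·hV(T) + (1−ψ)·hL(T).
  T = 341.6 K: K = (2.942, 0.251, 0.179), RR gives ψ = 0.164, H_out = 4.276 kJ/mol
  T = 374.0 K: K = (4.158, 0.405, 0.255), RR gives ψ = 0.389, H_out = 14.787 kJ/mol
  T = 357.8 K: K = (3.525, 0.322, 0.215), RR gives ψ = 0.281, H_out = 9.805 kJ/mol
  T = 349.7 K: K = (3.227, 0.285, 0.197), RR gives ψ = 0.225, H_out = 7.144 kJ/mol
  T = 345.6 K: K = (3.081, 0.268, 0.188), RR gives ψ = 0.195, H_out = 5.724 kJ/mol
  T = 347.6 K: K = (3.152, 0.276, 0.192), RR gives ψ = 0.210, H_out = 6.424 kJ/mol
Linear interpolation between T = 345.6 (H_out = 5.724) and T = 347.6 (H_out = 6.424) on hF = 5.8 gives T ≈ 345.8 K, at which ψ = 0.20.

T = 345.8 K, V/F = 0.20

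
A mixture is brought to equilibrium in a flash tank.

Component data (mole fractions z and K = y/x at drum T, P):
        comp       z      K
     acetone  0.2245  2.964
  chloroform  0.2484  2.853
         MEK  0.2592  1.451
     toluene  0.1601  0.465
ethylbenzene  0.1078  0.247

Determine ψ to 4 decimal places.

ψ = 0.8980

Let ψ = V/F and solve Σ zᵢ(Kᵢ−1)/(1+ψ(Kᵢ−1)) = 0.
g(0) = ΣzᵢKᵢ − 1 = 0.8513 and g(1) = 1 − Σzᵢ/Kᵢ = -0.1222, so a root lies in (0, 1).
Newton–Raphson from ψ = 0.5:
  ψ = 0.5000: g = 0.30965, g' = -0.7280 → ψ = 0.9254
  ψ = 0.9254: g = -0.02881, g' = -1.0956 → ψ = 0.8991
  ψ = 0.8991: g = -0.00108, g' = -1.0158 → ψ = 0.8980
Converged at ψ = 0.8980.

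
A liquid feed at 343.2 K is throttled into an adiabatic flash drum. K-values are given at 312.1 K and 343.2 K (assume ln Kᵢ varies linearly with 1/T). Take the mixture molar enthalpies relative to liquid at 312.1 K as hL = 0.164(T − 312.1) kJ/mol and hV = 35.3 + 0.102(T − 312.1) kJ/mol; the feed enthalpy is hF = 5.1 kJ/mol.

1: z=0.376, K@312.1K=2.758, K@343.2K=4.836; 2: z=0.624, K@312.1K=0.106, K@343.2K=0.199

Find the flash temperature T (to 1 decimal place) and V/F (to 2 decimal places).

T = 317.2 K, V/F = 0.12

Adiabatic flash: solve Rachford–Rice at each trial T, then check hF = ψ·hV(T) + (1−ψ)·hL(T).
  T = 312.1 K: K = (2.758, 0.106), RR gives ψ = 0.066, H_out = 2.317 kJ/mol
  T = 343.2 K: K = (4.836, 0.199), RR gives ψ = 0.307, H_out = 15.337 kJ/mol
  T = 327.6 K: K = (3.698, 0.147), RR gives ψ = 0.210, H_out = 9.741 kJ/mol
  T = 319.9 K: K = (3.208, 0.126), RR gives ψ = 0.147, H_out = 6.410 kJ/mol
  T = 316.0 K: K = (2.977, 0.115), RR gives ψ = 0.110, H_out = 4.479 kJ/mol
  T = 317.9 K: K = (3.088, 0.120), RR gives ψ = 0.129, H_out = 5.445 kJ/mol
Linear interpolation between T = 316.0 (H_out = 4.479) and T = 317.9 (H_out = 5.445) on hF = 5.1 gives T ≈ 317.2 K, at which ψ = 0.12.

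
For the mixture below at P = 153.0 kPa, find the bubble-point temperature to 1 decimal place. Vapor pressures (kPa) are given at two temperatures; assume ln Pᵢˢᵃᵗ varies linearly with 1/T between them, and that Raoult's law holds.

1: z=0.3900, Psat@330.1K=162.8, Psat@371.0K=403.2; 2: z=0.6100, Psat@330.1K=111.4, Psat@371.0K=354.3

T = 335.5 K

Bubble-point temperature: ΣzᵢPᵢˢᵃᵗ(T) = P. Interpolate ln Pᵢˢᵃᵗ = aᵢ + bᵢ/T.
  T = 330.1 K: ΣzᵢPᵢˢᵃᵗ = 131.45 kPa
  T = 371.0 K: ΣzᵢPᵢˢᵃᵗ = 373.37 kPa
  T = 350.6 K: ΣzᵢPᵢˢᵃᵗ = 228.24 kPa
  T = 340.4 K: ΣzᵢPᵢˢᵃᵗ = 174.79 kPa
  T = 335.2 K: ΣzᵢPᵢˢᵃᵗ = 151.68 kPa
  T = 337.8 K: ΣzᵢPᵢˢᵃᵗ = 162.91 kPa
Interpolating between 335.2 K and 337.8 K gives T ≈ 335.5 K.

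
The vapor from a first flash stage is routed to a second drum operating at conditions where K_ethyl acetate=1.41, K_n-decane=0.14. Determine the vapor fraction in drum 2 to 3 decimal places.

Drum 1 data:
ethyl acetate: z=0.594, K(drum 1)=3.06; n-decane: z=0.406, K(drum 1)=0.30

Drum 1:
Binary case is linear: z₁(K₁−1)(1+ψ₁(K₂−1)) + z₂(K₂−1)(1+ψ₁(K₁−1)) = 0
⇒ ψ₁ = [z₁(K₁−1)+z₂(K₂−1)] / [−(K₁−1)(K₂−1)] = 0.9394/1.4420 = 0.651
Drum-1 compositions:
  ethyl acetate: x = 0.254, y = 0.776
  n-decane: x = 0.746, y = 0.224
Drum-2 feed = drum-1 vapor: z₂ = (0.7761, 0.2239).
Drum 2:
Binary case is linear: z₁(K₁−1)(1+ψ₂(K₂−1)) + z₂(K₂−1)(1+ψ₂(K₁−1)) = 0
⇒ ψ₂ = [z₁(K₁−1)+z₂(K₂−1)] / [−(K₁−1)(K₂−1)] = 0.1256/0.3526 = 0.356
  ethyl acetate: x = 0.677, y = 0.955
  n-decane: x = 0.323, y = 0.045

V/F (drum 2) = 0.356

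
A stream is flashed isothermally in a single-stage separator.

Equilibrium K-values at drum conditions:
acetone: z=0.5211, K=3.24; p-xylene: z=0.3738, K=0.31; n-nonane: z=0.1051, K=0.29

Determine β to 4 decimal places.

Material balance + equilibrium reduce to Σ zᵢ(Kᵢ−1)/(1+β(Kᵢ−1)) = 0.
g(0) = ΣzᵢKᵢ − 1 = 0.8347 and g(1) = 1 − Σzᵢ/Kᵢ = -0.7291, so a root lies in (0, 1).
Newton–Raphson from β = 0.5:
  β = 0.5000: g = 0.04113, g' = -1.1239 → β = 0.5366
Converged at β = 0.5366.

β = 0.5366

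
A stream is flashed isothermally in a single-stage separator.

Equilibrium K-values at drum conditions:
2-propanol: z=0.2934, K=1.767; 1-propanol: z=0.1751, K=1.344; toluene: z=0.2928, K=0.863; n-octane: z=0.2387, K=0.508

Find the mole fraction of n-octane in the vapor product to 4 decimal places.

Material balance + equilibrium reduce to Σ zᵢ(Kᵢ−1)/(1+ψ(Kᵢ−1)) = 0.
g(0) = ΣzᵢKᵢ − 1 = 0.1277 and g(1) = 1 − Σzᵢ/Kᵢ = -0.1055, so a root lies in (0, 1).
Iterate (Newton) starting at ψ = 0.5:
  ψ = 0.5000: g = 0.01523, g' = -0.2132 → ψ = 0.5714
  ψ = 0.5714: g = -0.00009, g' = -0.2162 → ψ = 0.5710
Converged at ψ = 0.5710.
Compositions from xᵢ = zᵢ/(1+ψ(Kᵢ−1)), yᵢ = Kᵢxᵢ:
  2-propanol: x = 0.2040, y = 0.3605
  1-propanol: x = 0.1464, y = 0.1967
  toluene: x = 0.3176, y = 0.2741
  n-octane: x = 0.3320, y = 0.1686

y_n-octane = 0.1686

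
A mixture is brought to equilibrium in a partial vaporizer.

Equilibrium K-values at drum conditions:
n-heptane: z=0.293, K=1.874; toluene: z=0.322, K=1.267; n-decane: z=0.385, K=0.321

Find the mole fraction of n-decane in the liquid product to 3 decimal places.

Newton–Raphson from V/F = 0.7:
  V/F = 0.700: g = -0.2669, g' = -0.747 → V/F = 0.343
  V/F = 0.343: g = -0.0649, g' = -0.453 → V/F = 0.200
  V/F = 0.200: g = -0.0027, g' = -0.420 → V/F = 0.193
Converged at V/F = 0.193.
Compositions from xᵢ = zᵢ/(1+V/F(Kᵢ−1)), yᵢ = Kᵢxᵢ:
  n-heptane: x = 0.251, y = 0.470
  toluene: x = 0.306, y = 0.388
  n-decane: x = 0.443, y = 0.142

x_n-decane = 0.443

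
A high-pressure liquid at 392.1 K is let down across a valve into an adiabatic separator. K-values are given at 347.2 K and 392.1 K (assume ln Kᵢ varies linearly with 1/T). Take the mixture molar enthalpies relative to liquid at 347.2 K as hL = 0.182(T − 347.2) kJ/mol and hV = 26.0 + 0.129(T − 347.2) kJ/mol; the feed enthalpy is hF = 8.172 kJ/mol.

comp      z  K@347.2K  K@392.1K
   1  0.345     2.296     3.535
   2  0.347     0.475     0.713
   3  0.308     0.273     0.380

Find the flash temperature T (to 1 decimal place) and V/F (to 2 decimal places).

Adiabatic flash: solve Rachford–Rice at each trial T, then check hF = ψ·hV(T) + (1−ψ)·hL(T).
  T = 347.2 K: K = (2.296, 0.475, 0.273), RR gives ψ = 0.051, H_out = 1.315 kJ/mol
  T = 392.1 K: K = (3.535, 0.713, 0.380), RR gives ψ = 0.490, H_out = 19.742 kJ/mol
  T = 369.6 K: K = (2.885, 0.589, 0.325), RR gives ψ = 0.290, H_out = 11.277 kJ/mol
  T = 358.4 K: K = (2.583, 0.531, 0.299), RR gives ψ = 0.180, H_out = 6.610 kJ/mol
  T = 364.0 K: K = (2.732, 0.559, 0.312), RR gives ψ = 0.237, H_out = 9.002 kJ/mol
  T = 361.2 K: K = (2.657, 0.545, 0.305), RR gives ψ = 0.209, H_out = 7.823 kJ/mol
  T = 362.6 K: K = (2.695, 0.552, 0.309), RR gives ψ = 0.223, H_out = 8.416 kJ/mol
Linear interpolation between T = 361.2 (H_out = 7.823) and T = 362.6 (H_out = 8.416) on hF = 8.172 gives T ≈ 362.0 K, at which ψ = 0.22.

T = 362.0 K, V/F = 0.22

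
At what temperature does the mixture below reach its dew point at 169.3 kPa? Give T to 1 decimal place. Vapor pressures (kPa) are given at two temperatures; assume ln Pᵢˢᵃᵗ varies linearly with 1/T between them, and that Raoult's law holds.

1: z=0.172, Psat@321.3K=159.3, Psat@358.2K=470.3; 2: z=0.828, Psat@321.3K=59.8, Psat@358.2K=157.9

Dew-point temperature: Σzᵢ·P/Pᵢˢᵃᵗ(T) = 1. Interpolate ln Pᵢˢᵃᵗ = aᵢ + bᵢ/T.
  T = 321.3 K: ΣzᵢP/Pᵢˢᵃᵗ = 2.5270
  T = 358.2 K: ΣzᵢP/Pᵢˢᵃᵗ = 0.9497
  T = 339.8 K: ΣzᵢP/Pᵢˢᵃᵗ = 1.5064
  T = 349.0 K: ΣzᵢP/Pᵢˢᵃᵗ = 1.1888
  T = 353.6 K: ΣzᵢP/Pᵢˢᵃᵗ = 1.0610
  T = 355.9 K: ΣzᵢP/Pᵢˢᵃᵗ = 1.0034
Interpolating between 355.9 K and 358.2 K gives T ≈ 356.0 K.

T = 356.0 K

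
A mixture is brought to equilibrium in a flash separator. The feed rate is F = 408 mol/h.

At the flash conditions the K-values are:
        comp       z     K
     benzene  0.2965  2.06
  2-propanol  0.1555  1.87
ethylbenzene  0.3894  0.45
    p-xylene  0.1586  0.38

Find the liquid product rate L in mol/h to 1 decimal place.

Rachford–Rice: g(V/F) = Σ zᵢ(Kᵢ−1)/(1+V/F(Kᵢ−1)) = 0.
g(0) = ΣzᵢKᵢ − 1 = 0.1371 and g(1) = 1 − Σzᵢ/Kᵢ = -0.5098, so a root lies in (0, 1).
Iterate (Newton) starting at V/F = 0.62:
  V/F = 0.6200: g = -0.20719, g' = -0.6031 → V/F = 0.2764
  V/F = 0.2764: g = -0.01912, g' = -0.5284 → V/F = 0.2403
  V/F = 0.2403: g = 0.00007, g' = -0.5327 → V/F = 0.2404
Converged at V/F = 0.2404.
Then V = V/F·F = 0.2404·408 = 98.1 mol/h and L = F − V = 309.9 mol/h.

L = 309.9 mol/h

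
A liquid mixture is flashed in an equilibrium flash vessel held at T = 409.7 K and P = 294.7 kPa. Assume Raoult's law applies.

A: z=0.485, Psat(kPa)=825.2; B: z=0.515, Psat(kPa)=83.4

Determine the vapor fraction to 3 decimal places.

Raoult's law: Kᵢ = Pᵢˢᵃᵗ/P = Pᵢˢᵃᵗ/294.7.
  K_A = 825.2/294.7 = 2.80014, K_B = 83.4/294.7 = 0.28300
Let ψ = V/F and solve Σ zᵢ(Kᵢ−1)/(1+ψ(Kᵢ−1)) = 0.
g(0) = ΣzᵢKᵢ − 1 = 0.504 and g(1) = 1 − Σzᵢ/Kᵢ = -0.993, so a root lies in (0, 1).
Iterate (Newton) starting at ψ = 0.44:
  ψ = 0.440: g = -0.0523, g' = -1.054 → ψ = 0.390
Converged at ψ = 0.390.

ψ = 0.390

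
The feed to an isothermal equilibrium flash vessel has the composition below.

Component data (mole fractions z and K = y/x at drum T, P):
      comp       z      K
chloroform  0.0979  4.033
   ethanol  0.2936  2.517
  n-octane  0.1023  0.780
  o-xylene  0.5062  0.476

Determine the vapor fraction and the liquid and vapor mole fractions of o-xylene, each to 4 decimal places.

ψ = 0.4786, x_o-xylene = 0.6756, y_o-xylene = 0.3216

Newton iteration, ψ⁰ = 0.64:
  ψ = 0.6400: g = -0.09834, g' = -0.5994 → ψ = 0.4759
  ψ = 0.4759: g = 0.00165, g' = -0.6316 → ψ = 0.4785
Converged at ψ = 0.4786.
Compositions from xᵢ = zᵢ/(1+ψ(Kᵢ−1)), yᵢ = Kᵢxᵢ:
  chloroform: x = 0.0399, y = 0.1611
  ethanol: x = 0.1701, y = 0.4282
  n-octane: x = 0.1143, y = 0.0892
  o-xylene: x = 0.6756, y = 0.3216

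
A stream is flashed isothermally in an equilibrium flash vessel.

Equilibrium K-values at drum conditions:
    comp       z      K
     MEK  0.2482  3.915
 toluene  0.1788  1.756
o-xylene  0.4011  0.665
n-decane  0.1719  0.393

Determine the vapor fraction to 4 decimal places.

ψ = 0.6435

Rachford–Rice: g(ψ) = Σ zᵢ(Kᵢ−1)/(1+ψ(Kᵢ−1)) = 0.
g(0) = ΣzᵢKᵢ − 1 = 0.6200 and g(1) = 1 − Σzᵢ/Kᵢ = -0.2058, so a root lies in (0, 1).
Iterate (Newton) starting at ψ = 0.51:
  ψ = 0.5100: g = 0.07533, g' = -0.5926 → ψ = 0.6371
  ψ = 0.6371: g = 0.00349, g' = -0.5461 → ψ = 0.6435
Converged at ψ = 0.6435.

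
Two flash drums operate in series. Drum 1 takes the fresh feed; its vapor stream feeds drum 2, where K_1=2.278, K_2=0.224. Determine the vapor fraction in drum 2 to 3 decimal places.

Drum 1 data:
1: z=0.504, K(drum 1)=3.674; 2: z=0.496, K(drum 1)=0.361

Drum 1:
Material balance + equilibrium reduce to Σ zᵢ(Kᵢ−1)/(1+ψ₁(Kᵢ−1)) = 0.
Check two-phase: ΣzᵢKᵢ = 2.031 > 1 and Σzᵢ/Kᵢ = 1.511 > 1, so g(0) = 1.031 > 0 and g(1) = -0.511 < 0.
Binary case is linear: z₁(K₁−1)(1+ψ₁(K₂−1)) + z₂(K₂−1)(1+ψ₁(K₁−1)) = 0
⇒ ψ₁ = [z₁(K₁−1)+z₂(K₂−1)] / [−(K₁−1)(K₂−1)] = 1.0308/1.7087 = 0.603
Drum-1 compositions:
  1: x = 0.193, y = 0.709
  2: x = 0.807, y = 0.291
Drum-2 feed = drum-1 vapor: z₂ = (0.7086, 0.2914).
Drum 2:
Let ψ₂ = V/F and solve Σ zᵢ(Kᵢ−1)/(1+ψ₂(Kᵢ−1)) = 0.
g(0) = ΣzᵢKᵢ − 1 = 0.680 and g(1) = 1 − Σzᵢ/Kᵢ = -0.612, so a root lies in (0, 1).
Newton iteration, ψ₂⁰ = 0.44:
  ψ₂ = 0.440: g = 0.2363, g' = -0.879 → ψ₂ = 0.709
  ψ₂ = 0.709: g = -0.0275, g' = -1.186 → ψ₂ = 0.686
  ψ₂ = 0.686: g = -0.0007, g' = -1.130 → ψ₂ = 0.685
Converged at ψ₂ = 0.685.
  1: x = 0.378, y = 0.861
  2: x = 0.622, y = 0.139

V/F (drum 2) = 0.685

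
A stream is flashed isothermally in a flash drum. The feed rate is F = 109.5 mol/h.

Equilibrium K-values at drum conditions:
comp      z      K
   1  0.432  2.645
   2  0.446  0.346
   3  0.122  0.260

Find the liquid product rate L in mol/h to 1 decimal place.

Let ψ = V/F and solve Σ zᵢ(Kᵢ−1)/(1+ψ(Kᵢ−1)) = 0.
Check two-phase: ΣzᵢKᵢ = 1.329 > 1 and Σzᵢ/Kᵢ = 1.922 > 1, so g(0) = 0.329 > 0 and g(1) = -0.922 < 0.
Newton–Raphson from ψ = 0.5:
  ψ = 0.500: g = -0.1868, g' = -0.941 → ψ = 0.302
  ψ = 0.302: g = -0.0046, g' = -0.929 → ψ = 0.297
Converged at ψ = 0.297.
Then V = ψ·F = 0.2967·109.5 = 32.5 mol/h and L = F − V = 77.0 mol/h.

L = 77.0 mol/h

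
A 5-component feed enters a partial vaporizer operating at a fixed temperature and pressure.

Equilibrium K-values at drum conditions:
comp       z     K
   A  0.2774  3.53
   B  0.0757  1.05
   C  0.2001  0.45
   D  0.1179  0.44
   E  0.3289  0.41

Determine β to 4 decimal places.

Iterate (Newton) starting at β = 0.32:
  β = 0.3200: g = -0.06166, g' = -0.8604 → β = 0.2483
  β = 0.2483: g = 0.00323, g' = -0.9581 → β = 0.2517
Converged at β = 0.2517.

β = 0.2517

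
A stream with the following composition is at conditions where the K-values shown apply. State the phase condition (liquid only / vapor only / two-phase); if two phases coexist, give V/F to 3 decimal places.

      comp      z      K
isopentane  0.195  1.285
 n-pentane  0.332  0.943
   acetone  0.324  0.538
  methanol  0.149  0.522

liquid only

ΣzᵢKᵢ = 0.816; Σzᵢ/Kᵢ = 1.391.
Since ΣzᵢKᵢ < 1 the mixture is below its bubble point — single liquid phase.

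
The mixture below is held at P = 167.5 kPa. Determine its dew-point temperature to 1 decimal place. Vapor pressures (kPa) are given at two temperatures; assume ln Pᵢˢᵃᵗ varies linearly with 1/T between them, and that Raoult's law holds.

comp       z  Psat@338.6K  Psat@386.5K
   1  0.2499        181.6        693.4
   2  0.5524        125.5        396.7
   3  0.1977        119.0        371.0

T = 346.6 K

Dew-point temperature: Σzᵢ·P/Pᵢˢᵃᵗ(T) = 1. Interpolate ln Pᵢˢᵃᵗ = aᵢ + bᵢ/T.
  T = 338.6 K: ΣzᵢP/Pᵢˢᵃᵗ = 1.2460
  T = 386.5 K: ΣzᵢP/Pᵢˢᵃᵗ = 0.3829
  T = 362.6 K: ΣzᵢP/Pᵢˢᵃᵗ = 0.6630
  T = 350.6 K: ΣzᵢP/Pᵢˢᵃᵗ = 0.8990
  T = 344.6 K: ΣzᵢP/Pᵢˢᵃᵗ = 1.0553
  T = 347.6 K: ΣzᵢP/Pᵢˢᵃᵗ = 0.9734
  T = 346.1 K: ΣzᵢP/Pᵢˢᵃᵗ = 1.0133
Interpolating between 346.1 K and 347.6 K gives T ≈ 346.6 K.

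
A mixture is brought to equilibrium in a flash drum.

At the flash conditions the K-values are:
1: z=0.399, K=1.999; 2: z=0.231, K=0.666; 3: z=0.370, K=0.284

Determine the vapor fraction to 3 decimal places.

ψ = 0.095

Rachford–Rice: g(ψ) = Σ zᵢ(Kᵢ−1)/(1+ψ(Kᵢ−1)) = 0.
Feasibility: ΣzᵢKᵢ = 1.057, Σzᵢ/Kᵢ = 1.849 — both > 1, two phases present.
Iterate (Newton) starting at ψ = 0.49:
  ψ = 0.490: g = -0.2327, g' = -0.666 → ψ = 0.141
  ψ = 0.141: g = -0.0261, g' = -0.569 → ψ = 0.095
Converged at ψ = 0.095.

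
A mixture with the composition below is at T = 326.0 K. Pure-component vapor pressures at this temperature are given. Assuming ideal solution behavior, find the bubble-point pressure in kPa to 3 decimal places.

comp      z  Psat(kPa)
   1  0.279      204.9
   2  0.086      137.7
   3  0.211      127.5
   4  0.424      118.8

At the bubble point ψ → 0, so ΣzᵢKᵢ = 1 with Kᵢ = Pᵢˢᵃᵗ/P ⇒ P = ΣzᵢPᵢˢᵃᵗ.
P = 0.279·204.9 + 0.086·137.7 + 0.211·127.5 + 0.424·118.8 = 146.283 kPa

Pbub = 146.283 kPa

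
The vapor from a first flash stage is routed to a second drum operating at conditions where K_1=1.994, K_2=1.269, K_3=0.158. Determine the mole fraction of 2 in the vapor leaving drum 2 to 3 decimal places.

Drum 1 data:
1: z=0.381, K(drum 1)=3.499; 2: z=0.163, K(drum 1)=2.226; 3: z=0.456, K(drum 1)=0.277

y_2 (drum 2) = 0.237

Drum 1:
Material balance + equilibrium reduce to Σ zᵢ(Kᵢ−1)/(1+ψ₁(Kᵢ−1)) = 0.
g(0) = ΣzᵢKᵢ − 1 = 0.822 and g(1) = 1 − Σzᵢ/Kᵢ = -0.828, so a root lies in (0, 1).
Newton–Raphson from ψ₁ = 0.37:
  ψ₁ = 0.370: g = 0.1821, g' = -1.203 → ψ₁ = 0.521
  ψ₁ = 0.521: g = 0.0061, g' = -1.154 → ψ₁ = 0.527
Converged at ψ₁ = 0.527.
Drum-1 compositions:
  1: x = 0.164, y = 0.576
  2: x = 0.099, y = 0.220
  3: x = 0.736, y = 0.204
Drum-2 feed = drum-1 vapor: z₂ = (0.5755, 0.2205, 0.2040).
Drum 2:
Newton–Raphson from ψ₂ = 0.45:
  ψ₂ = 0.450: g = 0.1716, g' = -0.659 → ψ₂ = 0.710
  ψ₂ = 0.710: g = -0.0423, g' = -1.102 → ψ₂ = 0.672
  ψ₂ = 0.672: g = -0.0024, g' = -0.983 → ψ₂ = 0.670
Converged at ψ₂ = 0.670.
  1: x = 0.346, y = 0.689
  2: x = 0.187, y = 0.237
  3: x = 0.468, y = 0.074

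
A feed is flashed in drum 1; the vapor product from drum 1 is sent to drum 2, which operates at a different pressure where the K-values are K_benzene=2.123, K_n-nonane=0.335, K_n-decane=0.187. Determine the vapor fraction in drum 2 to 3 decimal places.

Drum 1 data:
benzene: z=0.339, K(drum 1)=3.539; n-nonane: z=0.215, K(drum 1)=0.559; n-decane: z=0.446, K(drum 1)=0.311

V/F (drum 2) = 0.635

Drum 1:
Newton–Raphson from ψ₁ = 0.5:
  ψ₁ = 0.500: g = -0.2112, g' = -0.986 → ψ₁ = 0.286
  ψ₁ = 0.286: g = 0.0077, g' = -1.117 → ψ₁ = 0.293
Converged at ψ₁ = 0.293.
Drum-1 compositions:
  benzene: x = 0.194, y = 0.688
  n-nonane: x = 0.247, y = 0.138
  n-decane: x = 0.559, y = 0.174
Drum-2 feed = drum-1 vapor: z₂ = (0.6883, 0.1380, 0.1737).
Drum 2:
Newton–Raphson from ψ₂ = 0.5:
  ψ₂ = 0.500: g = 0.1195, g' = -0.819 → ψ₂ = 0.646
  ψ₂ = 0.646: g = -0.0104, g' = -0.988 → ψ₂ = 0.635
Converged at ψ₂ = 0.635.
  benzene: x = 0.402, y = 0.853
  n-nonane: x = 0.239, y = 0.080
  n-decane: x = 0.359, y = 0.067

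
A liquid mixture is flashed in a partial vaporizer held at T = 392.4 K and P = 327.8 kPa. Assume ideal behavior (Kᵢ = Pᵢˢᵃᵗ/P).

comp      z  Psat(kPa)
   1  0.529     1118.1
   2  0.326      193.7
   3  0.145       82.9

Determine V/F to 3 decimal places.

V/F = 0.767

Raoult's law: Kᵢ = Pᵢˢᵃᵗ/P = Pᵢˢᵃᵗ/327.8.
  K_1 = 1118.1/327.8 = 3.41092, K_2 = 193.7/327.8 = 0.59091, K_3 = 82.9/327.8 = 0.25290
Material balance + equilibrium reduce to Σ zᵢ(Kᵢ−1)/(1+V/F(Kᵢ−1)) = 0.
Feasibility: ΣzᵢKᵢ = 2.034, Σzᵢ/Kᵢ = 1.280 — both > 1, two phases present.
Newton–Raphson from V/F = 0.59:
  V/F = 0.590: g = 0.1570, g' = -0.878 → V/F = 0.769
  V/F = 0.769: g = -0.0022, g' = -0.941 → V/F = 0.767
Converged at V/F = 0.767.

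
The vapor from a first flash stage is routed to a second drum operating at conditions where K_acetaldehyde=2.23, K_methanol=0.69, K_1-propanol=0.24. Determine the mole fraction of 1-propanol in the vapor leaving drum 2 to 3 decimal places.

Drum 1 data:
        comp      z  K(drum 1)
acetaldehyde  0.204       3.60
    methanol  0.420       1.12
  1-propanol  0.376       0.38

y_1-propanol (drum 2) = 0.057

Drum 1:
Material balance + equilibrium reduce to Σ zᵢ(Kᵢ−1)/(1+ψ₁(Kᵢ−1)) = 0.
Feasibility: ΣzᵢKᵢ = 1.348, Σzᵢ/Kᵢ = 1.421 — both > 1, two phases present.
Newton iteration, ψ₁⁰ = 0.5:
  ψ₁ = 0.500: g = -0.0597, g' = -0.570 → ψ₁ = 0.395
  ψ₁ = 0.395: g = 0.0009, g' = -0.595 → ψ₁ = 0.397
Converged at ψ₁ = 0.397.
Drum-1 compositions:
  acetaldehyde: x = 0.100, y = 0.361
  methanol: x = 0.401, y = 0.449
  1-propanol: x = 0.499, y = 0.189
Drum-2 feed = drum-1 vapor: z₂ = (0.3615, 0.4490, 0.1895).
Drum 2:
Rachford–Rice: g(ψ₂) = Σ zᵢ(Kᵢ−1)/(1+ψ₂(Kᵢ−1)) = 0.
Check two-phase: ΣzᵢKᵢ = 1.161 > 1 and Σzᵢ/Kᵢ = 1.602 > 1, so g(0) = 0.161 > 0 and g(1) = -0.602 < 0.
Iterate (Newton) starting at ψ₂ = 0.56:
  ψ₂ = 0.560: g = -0.1559, g' = -0.587 → ψ₂ = 0.294
  ψ₂ = 0.294: g = -0.0122, g' = -0.529 → ψ₂ = 0.271
Converged at ψ₂ = 0.271.
  acetaldehyde: x = 0.271, y = 0.604
  methanol: x = 0.490, y = 0.338
  1-propanol: x = 0.239, y = 0.057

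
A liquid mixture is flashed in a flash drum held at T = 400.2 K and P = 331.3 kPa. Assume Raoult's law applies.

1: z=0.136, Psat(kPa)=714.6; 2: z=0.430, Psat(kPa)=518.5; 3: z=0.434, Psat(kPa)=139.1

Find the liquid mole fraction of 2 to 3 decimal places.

x_2 = 0.359

Raoult's law: Kᵢ = Pᵢˢᵃᵗ/P = Pᵢˢᵃᵗ/331.3.
  K_1 = 714.6/331.3 = 2.15696, K_2 = 518.5/331.3 = 1.56505, K_3 = 139.1/331.3 = 0.41986
Let β = V/F and solve Σ zᵢ(Kᵢ−1)/(1+β(Kᵢ−1)) = 0.
Feasibility: ΣzᵢKᵢ = 1.149, Σzᵢ/Kᵢ = 1.371 — both > 1, two phases present.
Newton iteration, β⁰ = 0.5:
  β = 0.500: g = -0.0655, g' = -0.446 → β = 0.353
  β = 0.353: g = -0.0024, g' = -0.418 → β = 0.347
Converged at β = 0.347.
Compositions from xᵢ = zᵢ/(1+β(Kᵢ−1)), yᵢ = Kᵢxᵢ:
  1: x = 0.097, y = 0.209
  2: x = 0.359, y = 0.563
  3: x = 0.544, y = 0.228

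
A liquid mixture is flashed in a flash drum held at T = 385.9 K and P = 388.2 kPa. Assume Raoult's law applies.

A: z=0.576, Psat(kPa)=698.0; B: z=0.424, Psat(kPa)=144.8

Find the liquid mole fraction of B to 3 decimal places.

x_B = 0.560

Raoult's law: Kᵢ = Pᵢˢᵃᵗ/P = Pᵢˢᵃᵗ/388.2.
  K_A = 698.0/388.2 = 1.79804, K_B = 144.8/388.2 = 0.37300
Iterate (Newton) starting at ψ = 0.5:
  ψ = 0.500: g = -0.0587, g' = -0.541 → ψ = 0.392
  ψ = 0.392: g = -0.0021, g' = -0.506 → ψ = 0.387
Converged at ψ = 0.387.
Compositions from xᵢ = zᵢ/(1+ψ(Kᵢ−1)), yᵢ = Kᵢxᵢ:
  A: x = 0.440, y = 0.791
  B: x = 0.560, y = 0.209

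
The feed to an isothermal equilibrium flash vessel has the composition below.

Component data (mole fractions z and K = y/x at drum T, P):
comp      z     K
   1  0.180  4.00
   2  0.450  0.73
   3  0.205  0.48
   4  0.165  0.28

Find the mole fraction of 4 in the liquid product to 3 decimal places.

x_4 = 0.185

Let ψ = V/F and solve Σ zᵢ(Kᵢ−1)/(1+ψ(Kᵢ−1)) = 0.
Feasibility: ΣzᵢKᵢ = 1.193, Σzᵢ/Kᵢ = 1.678 — both > 1, two phases present.
Newton iteration, ψ⁰ = 0.4:
  ψ = 0.400: g = -0.1922, g' = -0.633 → ψ = 0.096
  ψ = 0.096: g = 0.0543, g' = -1.170 → ψ = 0.143
  ψ = 0.143: g = 0.0041, g' = -1.001 → ψ = 0.147
Converged at ψ = 0.147.
Compositions from xᵢ = zᵢ/(1+ψ(Kᵢ−1)), yᵢ = Kᵢxᵢ:
  1: x = 0.125, y = 0.500
  2: x = 0.469, y = 0.342
  3: x = 0.222, y = 0.107
  4: x = 0.185, y = 0.052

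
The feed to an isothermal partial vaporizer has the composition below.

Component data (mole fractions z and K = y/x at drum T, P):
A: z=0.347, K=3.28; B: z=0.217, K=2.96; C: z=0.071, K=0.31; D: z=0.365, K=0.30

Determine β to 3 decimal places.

Newton iteration, β⁰ = 0.5:
  β = 0.500: g = 0.1166, g' = -1.109 → β = 0.605
Converged at β = 0.605.

β = 0.605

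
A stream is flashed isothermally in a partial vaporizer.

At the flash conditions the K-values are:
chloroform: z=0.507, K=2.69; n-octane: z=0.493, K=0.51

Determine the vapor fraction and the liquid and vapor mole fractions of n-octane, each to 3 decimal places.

ψ = 0.743, x_n-octane = 0.775, y_n-octane = 0.395

Binary case is linear: z₁(K₁−1)(1+ψ(K₂−1)) + z₂(K₂−1)(1+ψ(K₁−1)) = 0
⇒ ψ = [z₁(K₁−1)+z₂(K₂−1)] / [−(K₁−1)(K₂−1)] = 0.6153/0.8281 = 0.743
Compositions from xᵢ = zᵢ/(1+ψ(Kᵢ−1)), yᵢ = Kᵢxᵢ:
  chloroform: x = 0.225, y = 0.605
  n-octane: x = 0.775, y = 0.395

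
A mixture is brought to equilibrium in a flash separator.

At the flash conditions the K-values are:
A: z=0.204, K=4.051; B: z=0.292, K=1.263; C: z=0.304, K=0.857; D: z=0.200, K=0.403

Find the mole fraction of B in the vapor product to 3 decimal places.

y_B = 0.310

Rachford–Rice: g(V/F) = Σ zᵢ(Kᵢ−1)/(1+V/F(Kᵢ−1)) = 0.
g(0) = ΣzᵢKᵢ − 1 = 0.536 and g(1) = 1 − Σzᵢ/Kᵢ = -0.133, so a root lies in (0, 1).
Newton–Raphson from V/F = 0.65:
  V/F = 0.650: g = 0.0312, g' = -0.426 → V/F = 0.723
Converged at V/F = 0.723.
Compositions from xᵢ = zᵢ/(1+V/F(Kᵢ−1)), yᵢ = Kᵢxᵢ:
  A: x = 0.064, y = 0.258
  B: x = 0.245, y = 0.310
  C: x = 0.339, y = 0.291
  D: x = 0.352, y = 0.142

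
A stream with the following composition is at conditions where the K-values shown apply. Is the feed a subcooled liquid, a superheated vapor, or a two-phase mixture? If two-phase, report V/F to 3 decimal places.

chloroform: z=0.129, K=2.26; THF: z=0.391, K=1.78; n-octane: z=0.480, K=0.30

ΣzᵢKᵢ = 1.132; Σzᵢ/Kᵢ = 1.877.
Both exceed 1, so a two-phase solution exists.
Rachford–Rice: g(ψ) = Σ zᵢ(Kᵢ−1)/(1+ψ(Kᵢ−1)) = 0.
Newton–Raphson from ψ = 0.31:
  ψ = 0.310: g = -0.0666, g' = -0.644 → ψ = 0.206
  ψ = 0.206: g = -0.0011, g' = -0.627 → ψ = 0.205
Converged at ψ = 0.205.

two-phase, V/F = 0.205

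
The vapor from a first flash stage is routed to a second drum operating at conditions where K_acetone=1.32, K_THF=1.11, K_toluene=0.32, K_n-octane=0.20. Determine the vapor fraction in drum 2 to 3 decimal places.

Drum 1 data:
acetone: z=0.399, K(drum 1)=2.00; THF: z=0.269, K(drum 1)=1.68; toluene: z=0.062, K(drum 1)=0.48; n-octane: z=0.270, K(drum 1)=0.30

Drum 1:
Let ψ₁ = V/F and solve Σ zᵢ(Kᵢ−1)/(1+ψ₁(Kᵢ−1)) = 0.
Check two-phase: ΣzᵢKᵢ = 1.361 > 1 and Σzᵢ/Kᵢ = 1.389 > 1, so g(0) = 0.361 > 0 and g(1) = -0.389 < 0.
Iterate (Newton) starting at ψ₁ = 0.55:
  ψ₁ = 0.550: g = 0.0381, g' = -0.615 → ψ₁ = 0.612
  ψ₁ = 0.612: g = -0.0012, g' = -0.657 → ψ₁ = 0.610
Converged at ψ₁ = 0.610.
Drum-1 compositions:
  acetone: x = 0.248, y = 0.496
  THF: x = 0.190, y = 0.319
  toluene: x = 0.091, y = 0.044
  n-octane: x = 0.471, y = 0.141
Drum-2 feed = drum-1 vapor: z₂ = (0.4956, 0.3194, 0.0436, 0.1414).
Drum 2:
Iterate (Newton) starting at ψ₂ = 0.39:
  ψ₂ = 0.390: g = -0.0300, g' = -0.272 → ψ₂ = 0.280
  ψ₂ = 0.280: g = -0.0026, g' = -0.227 → ψ₂ = 0.268
Converged at ψ₂ = 0.268.
  acetone: x = 0.456, y = 0.603
  THF: x = 0.310, y = 0.344
  toluene: x = 0.053, y = 0.017
  n-octane: x = 0.180, y = 0.036

V/F (drum 2) = 0.268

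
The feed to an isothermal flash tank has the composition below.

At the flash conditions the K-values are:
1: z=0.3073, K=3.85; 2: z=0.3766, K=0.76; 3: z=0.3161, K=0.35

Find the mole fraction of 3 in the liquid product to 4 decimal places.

Material balance + equilibrium reduce to Σ zᵢ(Kᵢ−1)/(1+ψ(Kᵢ−1)) = 0.
Check two-phase: ΣzᵢKᵢ = 1.5800 > 1 and Σzᵢ/Kᵢ = 1.4785 > 1, so g(0) = 0.5800 > 0 and g(1) = -0.4785 < 0.
Newton–Raphson from ψ = 0.69:
  ψ = 0.6900: g = -0.18565, g' = -0.7539 → ψ = 0.4437
  ψ = 0.4437: g = -0.00319, g' = -0.7776 → ψ = 0.4397
Converged at ψ = 0.4397.
Compositions from xᵢ = zᵢ/(1+ψ(Kᵢ−1)), yᵢ = Kᵢxᵢ:
  1: x = 0.1364, y = 0.5251
  2: x = 0.4210, y = 0.3200
  3: x = 0.4426, y = 0.1549

x_3 = 0.4426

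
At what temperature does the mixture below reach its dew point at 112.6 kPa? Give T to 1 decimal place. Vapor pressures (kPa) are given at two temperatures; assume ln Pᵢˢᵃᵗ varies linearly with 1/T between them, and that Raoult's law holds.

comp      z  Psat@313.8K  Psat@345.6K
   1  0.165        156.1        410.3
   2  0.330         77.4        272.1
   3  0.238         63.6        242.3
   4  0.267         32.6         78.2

T = 333.0 K

Dew-point temperature: Σzᵢ·P/Pᵢˢᵃᵗ(T) = 1. Interpolate ln Pᵢˢᵃᵗ = aᵢ + bᵢ/T.
  T = 313.8 K: ΣzᵢP/Pᵢˢᵃᵗ = 1.9427
  T = 345.6 K: ΣzᵢP/Pᵢˢᵃᵗ = 0.6769
  T = 329.7 K: ΣzᵢP/Pᵢˢᵃᵗ = 1.1122
  T = 337.6 K: ΣzᵢP/Pᵢˢᵃᵗ = 0.8629
  T = 333.6 K: ΣzᵢP/Pᵢˢᵃᵗ = 0.9795
  T = 331.6 K: ΣzᵢP/Pᵢˢᵃᵗ = 1.0449
Interpolating between 331.6 K and 333.6 K gives T ≈ 333.0 K.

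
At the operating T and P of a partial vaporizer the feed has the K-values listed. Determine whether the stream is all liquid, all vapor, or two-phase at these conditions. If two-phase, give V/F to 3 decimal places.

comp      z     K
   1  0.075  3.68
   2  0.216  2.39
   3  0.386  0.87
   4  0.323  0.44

two-phase, V/F = 0.408

ΣzᵢKᵢ = 1.270; Σzᵢ/Kᵢ = 1.289.
Both exceed 1, so a two-phase solution exists.
Let ψ = V/F and solve Σ zᵢ(Kᵢ−1)/(1+ψ(Kᵢ−1)) = 0.
Newton iteration, ψ⁰ = 0.36:
  ψ = 0.360: g = 0.0232, g' = -0.491 → ψ = 0.407
  ψ = 0.407: g = 0.0005, g' = -0.471 → ψ = 0.408
Converged at ψ = 0.408.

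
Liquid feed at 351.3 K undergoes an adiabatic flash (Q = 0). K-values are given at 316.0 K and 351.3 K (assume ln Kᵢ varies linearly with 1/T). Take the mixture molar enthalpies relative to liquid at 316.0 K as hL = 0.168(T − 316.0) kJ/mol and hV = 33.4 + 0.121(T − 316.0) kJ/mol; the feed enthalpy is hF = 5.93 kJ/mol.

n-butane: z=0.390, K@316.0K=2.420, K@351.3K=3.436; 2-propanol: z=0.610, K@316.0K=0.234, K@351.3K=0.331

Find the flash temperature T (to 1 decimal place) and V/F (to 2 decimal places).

Adiabatic flash: solve Rachford–Rice at each trial T, then check hF = ψ·hV(T) + (1−ψ)·hL(T).
  T = 316.0 K: K = (2.420, 0.234), RR gives ψ = 0.080, H_out = 2.657 kJ/mol
  T = 351.3 K: K = (3.436, 0.331), RR gives ψ = 0.333, H_out = 16.486 kJ/mol
  T = 333.6 K: K = (2.909, 0.281), RR gives ψ = 0.223, H_out = 10.210 kJ/mol
  T = 324.8 K: K = (2.660, 0.257), RR gives ψ = 0.157, H_out = 6.669 kJ/mol
  T = 320.4 K: K = (2.539, 0.245), RR gives ψ = 0.120, H_out = 4.735 kJ/mol
  T = 322.6 K: K = (2.599, 0.251), RR gives ψ = 0.139, H_out = 5.718 kJ/mol
Linear interpolation between T = 322.6 (H_out = 5.718) and T = 324.8 (H_out = 6.669) on hF = 5.93 gives T ≈ 323.1 K, at which ψ = 0.14.

T = 323.1 K, V/F = 0.14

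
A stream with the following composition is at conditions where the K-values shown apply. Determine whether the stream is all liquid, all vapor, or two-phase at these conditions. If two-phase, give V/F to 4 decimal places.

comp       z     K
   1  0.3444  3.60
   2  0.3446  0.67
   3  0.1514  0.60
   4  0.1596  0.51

ΣzᵢKᵢ = 1.6430; Σzᵢ/Kᵢ = 1.1753.
Both exceed 1, so a two-phase solution exists.
Material balance + equilibrium reduce to Σ zᵢ(Kᵢ−1)/(1+ψ(Kᵢ−1)) = 0.
Newton iteration, ψ⁰ = 0.5:
  ψ = 0.5000: g = 0.07385, g' = -0.5990 → ψ = 0.6233
  ψ = 0.6233: g = 0.00527, g' = -0.5209 → ψ = 0.6334
  ψ = 0.6334: g = 0.00002, g' = -0.5163 → ψ = 0.6335
Converged at ψ = 0.6335.

two-phase, V/F = 0.6335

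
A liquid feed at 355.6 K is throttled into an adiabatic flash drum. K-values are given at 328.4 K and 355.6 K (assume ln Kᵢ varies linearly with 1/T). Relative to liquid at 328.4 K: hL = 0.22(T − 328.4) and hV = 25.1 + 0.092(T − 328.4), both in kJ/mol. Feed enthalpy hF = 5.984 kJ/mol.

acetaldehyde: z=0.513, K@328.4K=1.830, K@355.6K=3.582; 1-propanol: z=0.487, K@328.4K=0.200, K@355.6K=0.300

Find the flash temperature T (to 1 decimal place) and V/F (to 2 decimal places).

T = 333.2 K, V/F = 0.20

Adiabatic flash: solve Rachford–Rice at each trial T, then check hF = ψ·hV(T) + (1−ψ)·hL(T).
  T = 328.4 K: K = (1.830, 0.200), RR gives ψ = 0.055, H_out = 1.368 kJ/mol
  T = 355.6 K: K = (3.582, 0.300), RR gives ψ = 0.544, H_out = 17.750 kJ/mol
  T = 342.0 K: K = (2.595, 0.247), RR gives ψ = 0.376, H_out = 11.771 kJ/mol
  T = 335.2 K: K = (2.187, 0.223), RR gives ψ = 0.250, H_out = 7.544 kJ/mol
  T = 331.8 K: K = (2.002, 0.211), RR gives ψ = 0.164, H_out = 4.804 kJ/mol
  T = 333.5 K: K = (2.093, 0.217), RR gives ψ = 0.210, H_out = 6.244 kJ/mol
Linear interpolation between T = 331.8 (H_out = 4.804) and T = 333.5 (H_out = 6.244) on hF = 5.984 gives T ≈ 333.2 K, at which ψ = 0.20.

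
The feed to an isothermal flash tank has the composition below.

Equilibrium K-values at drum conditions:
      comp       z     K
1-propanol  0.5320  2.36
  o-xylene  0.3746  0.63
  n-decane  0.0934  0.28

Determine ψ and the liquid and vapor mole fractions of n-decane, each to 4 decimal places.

Material balance + equilibrium reduce to Σ zᵢ(Kᵢ−1)/(1+ψ(Kᵢ−1)) = 0.
Check two-phase: ΣzᵢKᵢ = 1.5177 > 1 and Σzᵢ/Kᵢ = 1.1536 > 1, so g(0) = 0.5177 > 0 and g(1) = -0.1536 < 0.
Iterate (Newton) starting at ψ = 0.5:
  ψ = 0.5000: g = 0.15553, g' = -0.5441 → ψ = 0.7859
  ψ = 0.7859: g = -0.00058, g' = -0.5887 → ψ = 0.7849
Converged at ψ = 0.7849.
Compositions from xᵢ = zᵢ/(1+ψ(Kᵢ−1)), yᵢ = Kᵢxᵢ:
  1-propanol: x = 0.2573, y = 0.6073
  o-xylene: x = 0.5279, y = 0.3326
  n-decane: x = 0.2148, y = 0.0601

ψ = 0.7849, x_n-decane = 0.2148, y_n-decane = 0.0601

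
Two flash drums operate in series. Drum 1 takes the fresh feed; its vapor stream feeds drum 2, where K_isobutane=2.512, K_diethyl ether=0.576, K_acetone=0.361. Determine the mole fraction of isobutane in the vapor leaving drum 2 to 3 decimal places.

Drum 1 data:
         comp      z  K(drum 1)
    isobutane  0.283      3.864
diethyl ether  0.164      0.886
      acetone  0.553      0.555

Drum 1:
Rachford–Rice: g(ψ₁) = Σ zᵢ(Kᵢ−1)/(1+ψ₁(Kᵢ−1)) = 0.
Check two-phase: ΣzᵢKᵢ = 1.546 > 1 and Σzᵢ/Kᵢ = 1.255 > 1, so g(0) = 0.546 > 0 and g(1) = -0.255 < 0.
Newton iteration, ψ₁⁰ = 0.5:
  ψ₁ = 0.500: g = -0.0031, g' = -0.576 → ψ₁ = 0.495
Converged at ψ₁ = 0.495.
Drum-1 compositions:
  isobutane: x = 0.117, y = 0.452
  diethyl ether: x = 0.174, y = 0.154
  acetone: x = 0.709, y = 0.394
Drum-2 feed = drum-1 vapor: z₂ = (0.4525, 0.1540, 0.3936).
Drum 2:
Newton–Raphson from ψ₂ = 0.58:
  ψ₂ = 0.580: g = -0.1217, g' = -0.748 → ψ₂ = 0.417
  ψ₂ = 0.417: g = -0.0028, g' = -0.729 → ψ₂ = 0.413
Converged at ψ₂ = 0.413.
  isobutane: x = 0.278, y = 0.699
  diethyl ether: x = 0.187, y = 0.108
  acetone: x = 0.535, y = 0.193

y_isobutane (drum 2) = 0.699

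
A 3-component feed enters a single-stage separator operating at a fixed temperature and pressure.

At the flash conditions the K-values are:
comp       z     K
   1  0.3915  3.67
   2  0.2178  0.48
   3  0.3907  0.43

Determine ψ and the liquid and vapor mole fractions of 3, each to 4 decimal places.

ψ = 0.4807, x_3 = 0.5382, y_3 = 0.2314

Newton–Raphson from ψ = 0.5:
  ψ = 0.5000: g = -0.01685, g' = -0.8677 → ψ = 0.4806
  ψ = 0.4806: g = 0.00012, g' = -0.8809 → ψ = 0.4807
Converged at ψ = 0.4807.
Compositions from xᵢ = zᵢ/(1+ψ(Kᵢ−1)), yᵢ = Kᵢxᵢ:
  1: x = 0.1714, y = 0.6292
  2: x = 0.2904, y = 0.1394
  3: x = 0.5382, y = 0.2314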